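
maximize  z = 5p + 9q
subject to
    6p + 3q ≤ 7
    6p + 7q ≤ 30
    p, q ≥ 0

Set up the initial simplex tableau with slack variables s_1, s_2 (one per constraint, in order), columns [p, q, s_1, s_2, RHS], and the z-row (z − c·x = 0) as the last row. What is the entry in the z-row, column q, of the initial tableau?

-9

The z-row carries the negated objective coefficients: the q entry is -9.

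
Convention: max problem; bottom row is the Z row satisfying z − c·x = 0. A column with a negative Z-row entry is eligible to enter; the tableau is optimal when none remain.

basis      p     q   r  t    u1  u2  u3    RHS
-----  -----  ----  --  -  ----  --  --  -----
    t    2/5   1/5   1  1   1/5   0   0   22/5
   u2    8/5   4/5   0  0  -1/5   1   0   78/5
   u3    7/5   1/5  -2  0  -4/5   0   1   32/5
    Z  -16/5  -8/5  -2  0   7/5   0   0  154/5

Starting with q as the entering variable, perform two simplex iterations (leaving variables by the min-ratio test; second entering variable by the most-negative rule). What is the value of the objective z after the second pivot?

Ratio test on column q — row 1: (22/5)/(1/5) = 22; row 2: (78/5)/(4/5) = 39/2; row 3: (32/5)/(1/5) = 32. Minimum is 39/2 at row 2 (u2 leaves); pivot element 4/5.
Pivot on row 2; the Z-row RHS becomes 154/5 − (-8/5)·(39/2) = 62.
Next entering variable (most negative Z-row entry -2): r.
Ratio test on column r — row 1: (1/2)/1 = 1/2; row 2: entry 0 ≤ 0; row 3: entry -2 ≤ 0. Minimum is 1/2 at row 1 (t leaves); pivot element 1.
After the second pivot the Z-row RHS is 62 − (-2)·(1/2) = 63.

63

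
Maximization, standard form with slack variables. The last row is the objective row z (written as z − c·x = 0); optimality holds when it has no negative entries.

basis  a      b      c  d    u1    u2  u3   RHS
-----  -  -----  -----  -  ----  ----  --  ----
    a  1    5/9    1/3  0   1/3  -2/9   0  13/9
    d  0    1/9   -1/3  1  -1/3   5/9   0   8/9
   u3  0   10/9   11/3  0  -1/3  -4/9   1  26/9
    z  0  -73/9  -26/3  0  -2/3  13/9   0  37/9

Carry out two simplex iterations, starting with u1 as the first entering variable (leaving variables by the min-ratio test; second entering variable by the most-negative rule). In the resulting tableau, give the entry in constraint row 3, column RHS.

Ratio test on column u1 — row 1: (13/9)/(1/3) = 13/3; row 2: entry -1/3 ≤ 0; row 3: entry -1/3 ≤ 0. Minimum is 13/3 at row 1 (a leaves); pivot element 1/3.
Divide row 1 by 1/3; eliminate column u1 from the other rows.
Second iteration: most negative z-row entry is -8 in column c, so c enters.
Ratio test on column c — row 1: (13/3)/1 = 13/3; row 2: entry 0 ≤ 0; row 3: (13/3)/4 = 13/12. Minimum is 13/12 at row 3 (u3 leaves); pivot element 4.
Divide row 3 by 4; eliminate column c from the other rows.
After both pivots, the entry at constraint row 3, column RHS is 13/12.

13/12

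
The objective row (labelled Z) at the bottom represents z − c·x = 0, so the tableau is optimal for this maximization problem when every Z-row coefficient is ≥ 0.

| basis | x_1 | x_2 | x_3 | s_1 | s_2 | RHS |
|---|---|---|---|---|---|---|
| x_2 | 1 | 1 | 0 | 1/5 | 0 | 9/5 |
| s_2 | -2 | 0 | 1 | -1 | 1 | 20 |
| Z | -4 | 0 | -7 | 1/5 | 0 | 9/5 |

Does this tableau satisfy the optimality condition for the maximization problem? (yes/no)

The Z-row has a negative entry -7 in column x_3, so it is not optimal.

no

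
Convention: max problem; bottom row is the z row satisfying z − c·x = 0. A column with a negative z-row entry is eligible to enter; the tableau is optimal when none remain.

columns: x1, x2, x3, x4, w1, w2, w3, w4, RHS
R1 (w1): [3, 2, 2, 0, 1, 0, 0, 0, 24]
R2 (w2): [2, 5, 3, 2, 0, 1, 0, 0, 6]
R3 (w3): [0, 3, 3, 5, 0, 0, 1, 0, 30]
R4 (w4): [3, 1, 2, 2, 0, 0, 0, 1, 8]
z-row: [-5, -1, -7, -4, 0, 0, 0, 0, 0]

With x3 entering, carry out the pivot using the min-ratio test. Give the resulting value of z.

Ratio test on column x3 — row 1: 24/2 = 12; row 2: 6/3 = 2; row 3: 30/3 = 10; row 4: 8/2 = 4. Minimum is 2 at row 2 (w2 leaves); pivot element 3.
Pivot on row 2; the z-row RHS becomes 0 − (-7)·2 = 14.

14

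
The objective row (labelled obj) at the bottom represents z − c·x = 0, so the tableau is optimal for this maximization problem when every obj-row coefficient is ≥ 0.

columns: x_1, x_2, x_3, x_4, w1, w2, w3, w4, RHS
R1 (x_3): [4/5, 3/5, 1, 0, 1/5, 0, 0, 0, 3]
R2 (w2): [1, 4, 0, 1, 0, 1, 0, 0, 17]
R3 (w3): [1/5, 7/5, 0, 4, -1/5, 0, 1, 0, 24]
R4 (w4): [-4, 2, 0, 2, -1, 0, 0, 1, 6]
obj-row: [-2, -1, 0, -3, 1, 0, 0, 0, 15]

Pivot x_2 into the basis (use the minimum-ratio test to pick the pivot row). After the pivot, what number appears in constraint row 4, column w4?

1/2

Ratio test on column x_2 — row 1: 3/(3/5) = 5; row 2: 17/4 = 17/4; row 3: 24/(7/5) = 120/7; row 4: 6/2 = 3. Minimum is 3 at row 4 (w4 leaves); pivot element 2.
Divide row 4 by 2; eliminate column x_2 from the other rows.
In the new row 4, the w4 entry is the old entry divided by the pivot: 1/2 = 1/2.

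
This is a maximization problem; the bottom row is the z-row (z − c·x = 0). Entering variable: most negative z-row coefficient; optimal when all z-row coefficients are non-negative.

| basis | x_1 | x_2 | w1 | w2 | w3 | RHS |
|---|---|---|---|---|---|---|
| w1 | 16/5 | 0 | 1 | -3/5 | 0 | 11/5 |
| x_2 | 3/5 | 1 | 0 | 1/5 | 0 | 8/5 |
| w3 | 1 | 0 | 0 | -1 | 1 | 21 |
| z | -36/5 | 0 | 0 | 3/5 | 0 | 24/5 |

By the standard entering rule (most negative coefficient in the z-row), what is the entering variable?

Negative z-row entries: x_1: -36/5.
The most negative is -36/5 in column x_1, so x_1 enters.

x_1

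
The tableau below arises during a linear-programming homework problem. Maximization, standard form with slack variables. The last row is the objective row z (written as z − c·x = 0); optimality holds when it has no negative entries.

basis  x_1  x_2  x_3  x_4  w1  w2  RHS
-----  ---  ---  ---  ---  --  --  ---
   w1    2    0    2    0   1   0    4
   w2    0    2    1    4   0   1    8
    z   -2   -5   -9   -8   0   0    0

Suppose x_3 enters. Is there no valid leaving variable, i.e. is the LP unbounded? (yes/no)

Column x_3 has positive entries in row(s) 1, 2, so the ratio test bounds it — not unbounded.

no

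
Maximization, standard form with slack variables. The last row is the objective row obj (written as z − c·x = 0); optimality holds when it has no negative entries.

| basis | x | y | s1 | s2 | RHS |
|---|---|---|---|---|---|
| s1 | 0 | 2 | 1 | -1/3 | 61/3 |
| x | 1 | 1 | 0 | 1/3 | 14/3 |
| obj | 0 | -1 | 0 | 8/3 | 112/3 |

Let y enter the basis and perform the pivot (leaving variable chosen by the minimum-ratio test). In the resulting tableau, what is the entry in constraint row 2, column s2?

Ratio test on column y — row 1: (61/3)/2 = 61/6; row 2: (14/3)/1 = 14/3. Minimum is 14/3 at row 2 (x leaves); pivot element 1.
Divide row 2 by 1; eliminate column y from the other rows.
In the new row 2, the s2 entry is the old entry divided by the pivot: (1/3)/1 = 1/3.

1/3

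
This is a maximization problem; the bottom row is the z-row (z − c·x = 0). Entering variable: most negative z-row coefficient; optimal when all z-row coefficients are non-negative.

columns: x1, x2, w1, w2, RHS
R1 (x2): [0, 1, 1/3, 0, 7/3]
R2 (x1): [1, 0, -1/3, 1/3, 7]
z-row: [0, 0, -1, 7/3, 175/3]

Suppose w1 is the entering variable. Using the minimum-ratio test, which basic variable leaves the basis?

x2

Column w1 entries and ratios — x2: (7/3)/(1/3) = 7; x1: -1/3 ≤ 0, skip.
Smallest ratio is 7 in the row of x2, so x2 leaves.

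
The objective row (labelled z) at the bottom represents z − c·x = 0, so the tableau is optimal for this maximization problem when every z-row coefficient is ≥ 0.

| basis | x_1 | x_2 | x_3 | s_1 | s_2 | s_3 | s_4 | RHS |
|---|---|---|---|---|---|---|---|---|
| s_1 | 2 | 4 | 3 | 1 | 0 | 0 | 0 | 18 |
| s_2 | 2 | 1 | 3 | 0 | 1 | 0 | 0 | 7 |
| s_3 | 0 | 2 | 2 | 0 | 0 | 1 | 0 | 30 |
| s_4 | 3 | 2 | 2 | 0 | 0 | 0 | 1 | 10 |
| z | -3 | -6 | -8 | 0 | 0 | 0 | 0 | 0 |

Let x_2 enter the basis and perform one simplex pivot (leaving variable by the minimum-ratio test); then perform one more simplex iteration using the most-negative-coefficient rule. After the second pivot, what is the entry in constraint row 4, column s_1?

-4/9

Ratio test on column x_2 — row 1: 18/4 = 9/2; row 2: 7/1 = 7; row 3: 30/2 = 15; row 4: 10/2 = 5. Minimum is 9/2 at row 1 (s_1 leaves); pivot element 4.
Divide row 1 by 4; eliminate column x_2 from the other rows.
Second iteration: most negative z-row entry is -7/2 in column x_3, so x_3 enters.
Ratio test on column x_3 — row 1: (9/2)/(3/4) = 6; row 2: (5/2)/(9/4) = 10/9; row 3: 21/(1/2) = 42; row 4: 1/(1/2) = 2. Minimum is 10/9 at row 2 (s_2 leaves); pivot element 9/4.
Divide row 2 by 9/4; eliminate column x_3 from the other rows.
After both pivots, the entry at constraint row 4, column s_1 is -4/9.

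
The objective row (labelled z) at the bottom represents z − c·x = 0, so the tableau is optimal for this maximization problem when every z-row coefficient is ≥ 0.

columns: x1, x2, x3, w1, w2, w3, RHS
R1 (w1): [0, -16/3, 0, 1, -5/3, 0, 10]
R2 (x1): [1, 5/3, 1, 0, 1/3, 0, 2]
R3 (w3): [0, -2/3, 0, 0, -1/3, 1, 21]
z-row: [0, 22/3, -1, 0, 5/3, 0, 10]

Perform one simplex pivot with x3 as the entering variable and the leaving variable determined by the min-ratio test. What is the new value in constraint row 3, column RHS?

Ratio test on column x3 — row 1: entry 0 ≤ 0; row 2: 2/1 = 2; row 3: entry 0 ≤ 0. Minimum is 2 at row 2 (x1 leaves); pivot element 1.
Divide row 2 by 1; eliminate column x3 from the other rows.
Row 3 update in column RHS: 21 − 0·2 = 21.

21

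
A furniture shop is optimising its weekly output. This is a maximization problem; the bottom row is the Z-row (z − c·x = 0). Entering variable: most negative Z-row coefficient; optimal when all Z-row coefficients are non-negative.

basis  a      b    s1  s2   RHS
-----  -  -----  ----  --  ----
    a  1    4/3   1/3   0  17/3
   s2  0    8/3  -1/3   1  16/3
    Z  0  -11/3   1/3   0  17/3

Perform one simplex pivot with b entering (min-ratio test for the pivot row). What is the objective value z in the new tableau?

Ratio test on column b — row 1: (17/3)/(4/3) = 17/4; row 2: (16/3)/(8/3) = 2. Minimum is 2 at row 2 (s2 leaves); pivot element 8/3.
Pivot on row 2; the Z-row RHS becomes 17/3 − (-11/3)·2 = 13.

13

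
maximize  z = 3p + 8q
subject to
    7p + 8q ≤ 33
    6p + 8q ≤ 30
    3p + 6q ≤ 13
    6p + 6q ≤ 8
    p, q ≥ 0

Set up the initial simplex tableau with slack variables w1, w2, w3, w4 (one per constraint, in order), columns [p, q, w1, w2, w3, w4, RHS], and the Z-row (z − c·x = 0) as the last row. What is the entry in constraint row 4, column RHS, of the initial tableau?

The RHS of constraint 4 is b_4 = 8.

8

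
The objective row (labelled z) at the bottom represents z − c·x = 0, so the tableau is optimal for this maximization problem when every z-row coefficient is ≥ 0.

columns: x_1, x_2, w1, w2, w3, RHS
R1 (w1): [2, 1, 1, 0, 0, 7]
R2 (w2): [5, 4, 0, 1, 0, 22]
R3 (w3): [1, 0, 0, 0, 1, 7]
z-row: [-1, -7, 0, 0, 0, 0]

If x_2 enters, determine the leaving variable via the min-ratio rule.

Column x_2 entries and ratios — w1: 7/1 = 7; w2: 22/4 = 11/2; w3: 0 ≤ 0, skip.
Smallest ratio is 11/2 in the row of w2, so w2 leaves.

w2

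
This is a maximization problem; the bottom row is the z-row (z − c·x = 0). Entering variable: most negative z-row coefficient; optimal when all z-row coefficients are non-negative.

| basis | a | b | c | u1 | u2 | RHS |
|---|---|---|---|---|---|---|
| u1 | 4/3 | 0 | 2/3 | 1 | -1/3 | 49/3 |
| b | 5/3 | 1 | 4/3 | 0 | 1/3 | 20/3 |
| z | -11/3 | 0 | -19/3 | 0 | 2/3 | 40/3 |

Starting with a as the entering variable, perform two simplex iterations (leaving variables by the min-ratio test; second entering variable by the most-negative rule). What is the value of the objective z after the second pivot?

45

Ratio test on column a — row 1: (49/3)/(4/3) = 49/4; row 2: (20/3)/(5/3) = 4. Minimum is 4 at row 2 (b leaves); pivot element 5/3.
Pivot on row 2; the z-row RHS becomes 40/3 − (-11/3)·4 = 28.
Next entering variable (most negative z-row entry -17/5): c.
Ratio test on column c — row 1: entry -2/5 ≤ 0; row 2: 4/(4/5) = 5. Minimum is 5 at row 2 (a leaves); pivot element 4/5.
After the second pivot the z-row RHS is 28 − (-17/5)·5 = 45.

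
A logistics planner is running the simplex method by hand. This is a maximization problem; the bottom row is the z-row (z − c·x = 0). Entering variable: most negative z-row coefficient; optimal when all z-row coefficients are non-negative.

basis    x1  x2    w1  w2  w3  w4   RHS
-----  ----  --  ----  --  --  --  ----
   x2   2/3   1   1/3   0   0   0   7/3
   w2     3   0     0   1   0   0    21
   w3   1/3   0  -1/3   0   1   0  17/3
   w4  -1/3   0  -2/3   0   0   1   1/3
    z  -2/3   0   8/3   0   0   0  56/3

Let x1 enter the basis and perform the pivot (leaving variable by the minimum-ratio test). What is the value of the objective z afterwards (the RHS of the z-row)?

Ratio test on column x1 — row 1: (7/3)/(2/3) = 7/2; row 2: 21/3 = 7; row 3: (17/3)/(1/3) = 17; row 4: entry -1/3 ≤ 0. Minimum is 7/2 at row 1 (x2 leaves); pivot element 2/3.
Pivot on row 1; the z-row RHS becomes 56/3 − (-2/3)·(7/2) = 21.

21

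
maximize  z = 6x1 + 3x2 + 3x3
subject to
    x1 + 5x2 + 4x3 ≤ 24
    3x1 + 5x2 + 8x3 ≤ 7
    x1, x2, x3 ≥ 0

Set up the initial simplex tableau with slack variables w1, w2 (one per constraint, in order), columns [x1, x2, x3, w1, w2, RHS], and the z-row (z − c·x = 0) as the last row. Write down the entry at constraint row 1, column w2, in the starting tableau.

0

Slack w2 belongs to constraint 2; its column is the unit vector e_2, so the entry in row 1 is 0.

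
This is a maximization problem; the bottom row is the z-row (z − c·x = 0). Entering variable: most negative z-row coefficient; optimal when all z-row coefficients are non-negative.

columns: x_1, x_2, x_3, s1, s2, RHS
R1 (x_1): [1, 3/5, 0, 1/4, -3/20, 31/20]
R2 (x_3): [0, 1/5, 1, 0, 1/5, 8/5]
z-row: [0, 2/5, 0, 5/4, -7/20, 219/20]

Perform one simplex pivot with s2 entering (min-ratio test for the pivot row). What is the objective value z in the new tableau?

55/4

Ratio test on column s2 — row 1: entry -3/20 ≤ 0; row 2: (8/5)/(1/5) = 8. Minimum is 8 at row 2 (x_3 leaves); pivot element 1/5.
Pivot on row 2; the z-row RHS becomes 219/20 − (-7/20)·8 = 55/4.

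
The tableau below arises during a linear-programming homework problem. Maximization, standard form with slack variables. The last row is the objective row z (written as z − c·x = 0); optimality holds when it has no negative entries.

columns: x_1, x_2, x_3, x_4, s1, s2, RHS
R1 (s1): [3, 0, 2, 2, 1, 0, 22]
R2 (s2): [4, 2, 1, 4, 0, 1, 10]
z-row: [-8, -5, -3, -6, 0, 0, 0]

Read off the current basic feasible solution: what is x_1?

0

x_1 is not in the basis, so in the current basic feasible solution x_1 = 0.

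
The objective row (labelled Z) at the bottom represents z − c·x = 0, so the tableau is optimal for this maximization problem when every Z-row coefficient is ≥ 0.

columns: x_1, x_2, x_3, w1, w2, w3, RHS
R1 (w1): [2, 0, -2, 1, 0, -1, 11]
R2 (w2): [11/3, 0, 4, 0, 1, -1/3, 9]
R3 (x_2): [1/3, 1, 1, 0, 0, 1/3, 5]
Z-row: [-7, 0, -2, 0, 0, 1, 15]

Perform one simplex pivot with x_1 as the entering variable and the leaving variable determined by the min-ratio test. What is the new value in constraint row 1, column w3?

-9/11

Ratio test on column x_1 — row 1: 11/2 = 11/2; row 2: 9/(11/3) = 27/11; row 3: 5/(1/3) = 15. Minimum is 27/11 at row 2 (w2 leaves); pivot element 11/3.
Divide row 2 by 11/3; eliminate column x_1 from the other rows.
Row 1 update in column w3: -1 − 2·(-1/11) = -9/11.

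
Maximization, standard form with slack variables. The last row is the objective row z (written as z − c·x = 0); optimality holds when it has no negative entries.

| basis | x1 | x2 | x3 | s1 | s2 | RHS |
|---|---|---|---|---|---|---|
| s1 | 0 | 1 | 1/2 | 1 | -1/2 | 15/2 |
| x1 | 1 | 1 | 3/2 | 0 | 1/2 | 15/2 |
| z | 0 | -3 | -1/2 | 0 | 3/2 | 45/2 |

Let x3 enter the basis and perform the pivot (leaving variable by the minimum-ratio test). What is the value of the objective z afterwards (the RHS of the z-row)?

25

Ratio test on column x3 — row 1: (15/2)/(1/2) = 15; row 2: (15/2)/(3/2) = 5. Minimum is 5 at row 2 (x1 leaves); pivot element 3/2.
Pivot on row 2; the z-row RHS becomes 45/2 − (-1/2)·5 = 25.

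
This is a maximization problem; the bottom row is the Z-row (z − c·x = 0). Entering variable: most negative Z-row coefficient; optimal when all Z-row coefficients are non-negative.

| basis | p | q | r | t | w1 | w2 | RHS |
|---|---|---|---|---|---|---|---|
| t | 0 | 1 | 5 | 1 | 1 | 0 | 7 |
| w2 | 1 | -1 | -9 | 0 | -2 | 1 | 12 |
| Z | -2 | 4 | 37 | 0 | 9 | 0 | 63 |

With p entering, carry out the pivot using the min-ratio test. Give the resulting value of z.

Ratio test on column p — row 1: entry 0 ≤ 0; row 2: 12/1 = 12. Minimum is 12 at row 2 (w2 leaves); pivot element 1.
Pivot on row 2; the Z-row RHS becomes 63 − (-2)·12 = 87.

87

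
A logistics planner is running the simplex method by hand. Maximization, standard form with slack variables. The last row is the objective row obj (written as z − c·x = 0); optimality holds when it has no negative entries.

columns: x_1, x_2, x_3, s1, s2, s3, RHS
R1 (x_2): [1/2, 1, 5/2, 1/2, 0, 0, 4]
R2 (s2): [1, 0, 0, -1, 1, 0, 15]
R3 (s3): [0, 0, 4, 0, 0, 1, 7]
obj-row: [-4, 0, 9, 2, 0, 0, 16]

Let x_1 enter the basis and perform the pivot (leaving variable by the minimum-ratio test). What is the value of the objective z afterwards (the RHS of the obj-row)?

Ratio test on column x_1 — row 1: 4/(1/2) = 8; row 2: 15/1 = 15; row 3: entry 0 ≤ 0. Minimum is 8 at row 1 (x_2 leaves); pivot element 1/2.
Pivot on row 1; the obj-row RHS becomes 16 − (-4)·8 = 48.

48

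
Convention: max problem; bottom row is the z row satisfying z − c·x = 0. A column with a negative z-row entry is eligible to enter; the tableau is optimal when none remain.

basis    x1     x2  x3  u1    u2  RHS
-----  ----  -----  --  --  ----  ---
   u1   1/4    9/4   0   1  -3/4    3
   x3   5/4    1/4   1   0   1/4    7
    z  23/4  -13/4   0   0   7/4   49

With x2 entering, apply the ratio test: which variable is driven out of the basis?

u1

Column x2 entries and ratios — u1: 3/(9/4) = 4/3; x3: 7/(1/4) = 28.
Smallest ratio is 4/3 in the row of u1, so u1 leaves.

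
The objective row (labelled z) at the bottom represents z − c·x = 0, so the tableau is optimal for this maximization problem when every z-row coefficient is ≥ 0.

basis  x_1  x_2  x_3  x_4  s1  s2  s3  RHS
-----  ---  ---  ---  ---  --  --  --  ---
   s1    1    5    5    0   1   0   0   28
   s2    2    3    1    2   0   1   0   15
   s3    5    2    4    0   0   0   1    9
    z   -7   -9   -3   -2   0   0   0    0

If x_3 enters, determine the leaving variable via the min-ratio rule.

Column x_3 entries and ratios — s1: 28/5 = 28/5; s2: 15/1 = 15; s3: 9/4 = 9/4.
Smallest ratio is 9/4 in the row of s3, so s3 leaves.

s3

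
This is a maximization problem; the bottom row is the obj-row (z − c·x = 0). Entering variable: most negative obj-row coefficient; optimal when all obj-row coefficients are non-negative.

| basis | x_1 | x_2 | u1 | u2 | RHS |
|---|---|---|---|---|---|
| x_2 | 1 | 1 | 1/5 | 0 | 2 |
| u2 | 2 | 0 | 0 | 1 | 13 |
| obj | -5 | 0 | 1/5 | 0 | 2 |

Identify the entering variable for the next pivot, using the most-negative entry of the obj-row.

x_1

Negative obj-row entries: x_1: -5.
The most negative is -5 in column x_1, so x_1 enters.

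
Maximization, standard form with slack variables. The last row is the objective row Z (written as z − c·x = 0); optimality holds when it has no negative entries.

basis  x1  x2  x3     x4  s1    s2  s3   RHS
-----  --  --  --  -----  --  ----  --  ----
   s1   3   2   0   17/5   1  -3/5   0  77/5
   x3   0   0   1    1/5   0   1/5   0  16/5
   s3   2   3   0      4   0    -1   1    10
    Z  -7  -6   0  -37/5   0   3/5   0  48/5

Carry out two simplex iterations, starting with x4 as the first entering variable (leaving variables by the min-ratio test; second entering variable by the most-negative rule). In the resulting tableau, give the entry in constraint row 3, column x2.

3/2

Ratio test on column x4 — row 1: (77/5)/(17/5) = 77/17; row 2: (16/5)/(1/5) = 16; row 3: 10/4 = 5/2. Minimum is 5/2 at row 3 (s3 leaves); pivot element 4.
Divide row 3 by 4; eliminate column x4 from the other rows.
Second iteration: most negative Z-row entry is -33/10 in column x1, so x1 enters.
Ratio test on column x1 — row 1: (69/10)/(13/10) = 69/13; row 2: entry -1/10 ≤ 0; row 3: (5/2)/(1/2) = 5. Minimum is 5 at row 3 (x4 leaves); pivot element 1/2.
Divide row 3 by 1/2; eliminate column x1 from the other rows.
After both pivots, the entry at constraint row 3, column x2 is 3/2.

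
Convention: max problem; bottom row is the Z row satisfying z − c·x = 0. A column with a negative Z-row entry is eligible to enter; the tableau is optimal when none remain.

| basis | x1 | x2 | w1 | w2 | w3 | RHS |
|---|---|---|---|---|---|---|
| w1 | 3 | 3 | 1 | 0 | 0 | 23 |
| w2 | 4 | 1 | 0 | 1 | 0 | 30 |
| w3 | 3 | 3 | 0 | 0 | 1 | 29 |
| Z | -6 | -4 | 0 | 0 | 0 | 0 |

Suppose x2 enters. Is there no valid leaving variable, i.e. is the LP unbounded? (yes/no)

Column x2 has positive entries in row(s) 1, 2, 3, so the ratio test bounds it — not unbounded.

no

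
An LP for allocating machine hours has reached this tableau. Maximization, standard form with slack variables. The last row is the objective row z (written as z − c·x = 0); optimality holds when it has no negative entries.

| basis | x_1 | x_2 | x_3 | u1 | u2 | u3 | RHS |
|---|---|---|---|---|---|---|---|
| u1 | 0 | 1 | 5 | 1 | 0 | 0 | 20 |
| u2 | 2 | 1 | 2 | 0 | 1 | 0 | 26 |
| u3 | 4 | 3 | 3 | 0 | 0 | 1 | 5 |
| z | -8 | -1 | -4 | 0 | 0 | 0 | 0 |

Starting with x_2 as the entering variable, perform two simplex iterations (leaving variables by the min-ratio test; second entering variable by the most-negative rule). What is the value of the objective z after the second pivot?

Ratio test on column x_2 — row 1: 20/1 = 20; row 2: 26/1 = 26; row 3: 5/3 = 5/3. Minimum is 5/3 at row 3 (u3 leaves); pivot element 3.
Pivot on row 3; the z-row RHS becomes 0 − (-1)·(5/3) = 5/3.
Next entering variable (most negative z-row entry -20/3): x_1.
Ratio test on column x_1 — row 1: entry -4/3 ≤ 0; row 2: (73/3)/(2/3) = 73/2; row 3: (5/3)/(4/3) = 5/4. Minimum is 5/4 at row 3 (x_2 leaves); pivot element 4/3.
After the second pivot the z-row RHS is 5/3 − (-20/3)·(5/4) = 10.

10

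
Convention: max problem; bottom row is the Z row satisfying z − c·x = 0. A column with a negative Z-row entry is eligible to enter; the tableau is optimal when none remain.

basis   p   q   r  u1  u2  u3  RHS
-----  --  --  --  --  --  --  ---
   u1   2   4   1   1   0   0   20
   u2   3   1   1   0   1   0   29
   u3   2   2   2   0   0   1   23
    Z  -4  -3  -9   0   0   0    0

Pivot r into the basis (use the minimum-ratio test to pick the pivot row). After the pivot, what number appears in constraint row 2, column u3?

Ratio test on column r — row 1: 20/1 = 20; row 2: 29/1 = 29; row 3: 23/2 = 23/2. Minimum is 23/2 at row 3 (u3 leaves); pivot element 2.
Divide row 3 by 2; eliminate column r from the other rows.
Row 2 update in column u3: 0 − 1·(1/2) = -1/2.

-1/2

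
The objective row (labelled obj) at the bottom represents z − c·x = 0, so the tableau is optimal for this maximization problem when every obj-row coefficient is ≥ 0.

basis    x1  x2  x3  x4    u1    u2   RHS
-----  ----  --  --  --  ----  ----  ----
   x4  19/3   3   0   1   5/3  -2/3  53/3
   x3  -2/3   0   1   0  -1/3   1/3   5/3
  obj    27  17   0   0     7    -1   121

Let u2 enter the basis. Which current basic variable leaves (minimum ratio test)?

Column u2 entries and ratios — x4: -2/3 ≤ 0, skip; x3: (5/3)/(1/3) = 5.
Smallest ratio is 5 in the row of x3, so x3 leaves.

x3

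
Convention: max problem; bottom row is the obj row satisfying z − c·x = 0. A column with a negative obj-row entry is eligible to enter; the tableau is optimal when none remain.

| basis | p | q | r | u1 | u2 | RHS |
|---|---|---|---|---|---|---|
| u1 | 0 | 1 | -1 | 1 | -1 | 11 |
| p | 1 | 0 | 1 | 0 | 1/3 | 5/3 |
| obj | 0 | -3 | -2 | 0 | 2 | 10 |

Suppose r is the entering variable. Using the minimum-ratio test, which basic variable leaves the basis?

p

Column r entries and ratios — u1: -1 ≤ 0, skip; p: (5/3)/1 = 5/3.
Smallest ratio is 5/3 in the row of p, so p leaves.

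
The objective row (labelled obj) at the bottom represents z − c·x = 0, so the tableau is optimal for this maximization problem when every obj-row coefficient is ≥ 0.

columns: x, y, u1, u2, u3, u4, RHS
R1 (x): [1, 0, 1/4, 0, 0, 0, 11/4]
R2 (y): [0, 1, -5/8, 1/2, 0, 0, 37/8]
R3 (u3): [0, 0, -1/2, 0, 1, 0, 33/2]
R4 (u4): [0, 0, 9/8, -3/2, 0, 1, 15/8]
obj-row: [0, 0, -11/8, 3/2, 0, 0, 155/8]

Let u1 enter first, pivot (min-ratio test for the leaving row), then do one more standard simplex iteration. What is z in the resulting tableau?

24

Ratio test on column u1 — row 1: (11/4)/(1/4) = 11; row 2: entry -5/8 ≤ 0; row 3: entry -1/2 ≤ 0; row 4: (15/8)/(9/8) = 5/3. Minimum is 5/3 at row 4 (u4 leaves); pivot element 9/8.
Pivot on row 4; the obj-row RHS becomes 155/8 − (-11/8)·(5/3) = 65/3.
Next entering variable (most negative obj-row entry -1/3): u2.
Ratio test on column u2 — row 1: (7/3)/(1/3) = 7; row 2: entry -1/3 ≤ 0; row 3: entry -2/3 ≤ 0; row 4: entry -4/3 ≤ 0. Minimum is 7 at row 1 (x leaves); pivot element 1/3.
After the second pivot the obj-row RHS is 65/3 − (-1/3)·7 = 24.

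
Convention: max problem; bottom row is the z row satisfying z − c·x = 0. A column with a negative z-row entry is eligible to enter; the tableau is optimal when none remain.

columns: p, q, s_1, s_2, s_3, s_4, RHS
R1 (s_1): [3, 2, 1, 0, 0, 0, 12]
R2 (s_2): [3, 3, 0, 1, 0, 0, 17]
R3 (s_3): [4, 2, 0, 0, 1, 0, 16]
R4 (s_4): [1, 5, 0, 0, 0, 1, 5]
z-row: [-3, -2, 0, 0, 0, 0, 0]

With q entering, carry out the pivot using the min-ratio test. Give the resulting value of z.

2

Ratio test on column q — row 1: 12/2 = 6; row 2: 17/3 = 17/3; row 3: 16/2 = 8; row 4: 5/5 = 1. Minimum is 1 at row 4 (s_4 leaves); pivot element 5.
Pivot on row 4; the z-row RHS becomes 0 − (-2)·1 = 2.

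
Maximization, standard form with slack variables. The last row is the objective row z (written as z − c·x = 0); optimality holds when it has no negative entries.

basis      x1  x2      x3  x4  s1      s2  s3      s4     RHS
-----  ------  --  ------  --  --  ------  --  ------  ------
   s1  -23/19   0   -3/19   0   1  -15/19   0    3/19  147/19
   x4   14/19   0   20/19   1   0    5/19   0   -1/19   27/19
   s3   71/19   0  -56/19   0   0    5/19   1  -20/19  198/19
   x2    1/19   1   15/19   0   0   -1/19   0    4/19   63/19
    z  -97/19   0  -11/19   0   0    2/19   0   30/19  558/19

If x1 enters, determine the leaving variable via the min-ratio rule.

x4

Column x1 entries and ratios — s1: -23/19 ≤ 0, skip; x4: (27/19)/(14/19) = 27/14; s3: (198/19)/(71/19) = 198/71; x2: (63/19)/(1/19) = 63.
Smallest ratio is 27/14 in the row of x4, so x4 leaves.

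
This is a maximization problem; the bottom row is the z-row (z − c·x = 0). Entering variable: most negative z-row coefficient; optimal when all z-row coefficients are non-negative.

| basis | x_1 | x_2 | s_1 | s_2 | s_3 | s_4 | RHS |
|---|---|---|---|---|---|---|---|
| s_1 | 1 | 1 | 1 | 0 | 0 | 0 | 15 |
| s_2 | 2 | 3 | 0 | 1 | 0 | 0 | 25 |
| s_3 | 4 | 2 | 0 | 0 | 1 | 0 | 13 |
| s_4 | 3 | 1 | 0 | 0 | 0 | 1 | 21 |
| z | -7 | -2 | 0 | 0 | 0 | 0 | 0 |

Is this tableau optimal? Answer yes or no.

The z-row has a negative entry -7 in column x_1, so it is not optimal.

no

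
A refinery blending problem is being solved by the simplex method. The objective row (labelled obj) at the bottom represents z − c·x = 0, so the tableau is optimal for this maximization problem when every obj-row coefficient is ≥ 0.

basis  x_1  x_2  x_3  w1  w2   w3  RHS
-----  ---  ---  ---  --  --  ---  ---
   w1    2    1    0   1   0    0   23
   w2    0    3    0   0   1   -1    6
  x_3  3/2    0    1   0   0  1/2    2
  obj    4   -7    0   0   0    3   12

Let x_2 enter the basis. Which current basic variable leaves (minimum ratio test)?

w2

Column x_2 entries and ratios — w1: 23/1 = 23; w2: 6/3 = 2; x_3: 0 ≤ 0, skip.
Smallest ratio is 2 in the row of w2, so w2 leaves.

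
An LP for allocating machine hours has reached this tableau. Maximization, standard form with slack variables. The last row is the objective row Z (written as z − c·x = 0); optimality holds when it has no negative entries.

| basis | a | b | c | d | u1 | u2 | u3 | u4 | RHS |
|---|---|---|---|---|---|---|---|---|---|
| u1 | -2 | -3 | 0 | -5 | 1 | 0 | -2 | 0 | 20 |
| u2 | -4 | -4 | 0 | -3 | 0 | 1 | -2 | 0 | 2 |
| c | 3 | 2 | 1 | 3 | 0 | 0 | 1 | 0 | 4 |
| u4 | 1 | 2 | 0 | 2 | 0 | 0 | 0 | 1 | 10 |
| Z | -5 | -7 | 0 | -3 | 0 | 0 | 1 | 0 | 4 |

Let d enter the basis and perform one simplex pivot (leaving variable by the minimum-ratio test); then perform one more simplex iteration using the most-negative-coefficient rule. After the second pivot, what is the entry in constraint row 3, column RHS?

2

Ratio test on column d — row 1: entry -5 ≤ 0; row 2: entry -3 ≤ 0; row 3: 4/3 = 4/3; row 4: 10/2 = 5. Minimum is 4/3 at row 3 (c leaves); pivot element 3.
Divide row 3 by 3; eliminate column d from the other rows.
Second iteration: most negative Z-row entry is -5 in column b, so b enters.
Ratio test on column b — row 1: (80/3)/(1/3) = 80; row 2: entry -2 ≤ 0; row 3: (4/3)/(2/3) = 2; row 4: (22/3)/(2/3) = 11. Minimum is 2 at row 3 (d leaves); pivot element 2/3.
Divide row 3 by 2/3; eliminate column b from the other rows.
After both pivots, the entry at constraint row 3, column RHS is 2.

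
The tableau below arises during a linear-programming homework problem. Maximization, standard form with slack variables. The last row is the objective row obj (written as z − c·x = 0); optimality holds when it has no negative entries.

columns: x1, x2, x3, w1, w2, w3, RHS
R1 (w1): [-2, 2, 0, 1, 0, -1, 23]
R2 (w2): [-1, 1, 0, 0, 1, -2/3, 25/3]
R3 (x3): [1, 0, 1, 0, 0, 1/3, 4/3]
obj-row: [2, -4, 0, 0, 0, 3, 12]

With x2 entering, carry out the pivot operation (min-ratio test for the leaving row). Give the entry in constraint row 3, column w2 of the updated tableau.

Ratio test on column x2 — row 1: 23/2 = 23/2; row 2: (25/3)/1 = 25/3; row 3: entry 0 ≤ 0. Minimum is 25/3 at row 2 (w2 leaves); pivot element 1.
Divide row 2 by 1; eliminate column x2 from the other rows.
Row 3 update in column w2: 0 − 0·1 = 0.

0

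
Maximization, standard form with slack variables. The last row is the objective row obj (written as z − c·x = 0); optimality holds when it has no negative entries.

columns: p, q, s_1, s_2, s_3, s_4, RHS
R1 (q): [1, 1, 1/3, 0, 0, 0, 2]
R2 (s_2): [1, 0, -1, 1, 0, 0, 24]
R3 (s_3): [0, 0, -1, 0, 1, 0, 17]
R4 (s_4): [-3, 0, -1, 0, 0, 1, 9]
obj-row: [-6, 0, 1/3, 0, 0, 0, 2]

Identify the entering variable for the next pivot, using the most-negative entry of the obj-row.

Negative obj-row entries: p: -6.
The most negative is -6 in column p, so p enters.

p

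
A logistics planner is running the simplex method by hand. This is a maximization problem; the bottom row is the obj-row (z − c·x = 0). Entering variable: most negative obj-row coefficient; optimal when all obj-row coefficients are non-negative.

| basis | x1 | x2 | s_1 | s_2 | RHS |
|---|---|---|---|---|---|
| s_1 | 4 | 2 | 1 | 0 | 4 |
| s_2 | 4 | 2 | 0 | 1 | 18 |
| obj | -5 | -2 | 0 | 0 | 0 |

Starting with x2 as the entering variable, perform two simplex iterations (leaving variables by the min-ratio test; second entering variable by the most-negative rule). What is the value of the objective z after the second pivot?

Ratio test on column x2 — row 1: 4/2 = 2; row 2: 18/2 = 9. Minimum is 2 at row 1 (s_1 leaves); pivot element 2.
Pivot on row 1; the obj-row RHS becomes 0 − (-2)·2 = 4.
Next entering variable (most negative obj-row entry -1): x1.
Ratio test on column x1 — row 1: 2/2 = 1; row 2: entry 0 ≤ 0. Minimum is 1 at row 1 (x2 leaves); pivot element 2.
After the second pivot the obj-row RHS is 4 − (-1)·1 = 5.

5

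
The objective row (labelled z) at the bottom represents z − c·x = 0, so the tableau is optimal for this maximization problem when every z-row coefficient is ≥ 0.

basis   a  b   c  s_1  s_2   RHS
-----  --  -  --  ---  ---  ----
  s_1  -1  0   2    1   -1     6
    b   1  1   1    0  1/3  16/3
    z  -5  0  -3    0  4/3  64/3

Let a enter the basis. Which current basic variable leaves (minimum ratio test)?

Column a entries and ratios — s_1: -1 ≤ 0, skip; b: (16/3)/1 = 16/3.
Smallest ratio is 16/3 in the row of b, so b leaves.

b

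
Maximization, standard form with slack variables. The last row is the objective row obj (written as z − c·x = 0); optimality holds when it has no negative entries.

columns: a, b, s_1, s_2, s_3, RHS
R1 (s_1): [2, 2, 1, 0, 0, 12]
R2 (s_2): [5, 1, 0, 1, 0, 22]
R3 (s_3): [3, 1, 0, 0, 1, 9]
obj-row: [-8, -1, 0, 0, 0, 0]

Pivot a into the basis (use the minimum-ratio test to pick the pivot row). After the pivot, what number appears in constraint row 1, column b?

4/3

Ratio test on column a — row 1: 12/2 = 6; row 2: 22/5 = 22/5; row 3: 9/3 = 3. Minimum is 3 at row 3 (s_3 leaves); pivot element 3.
Divide row 3 by 3; eliminate column a from the other rows.
Row 1 update in column b: 2 − 2·(1/3) = 4/3.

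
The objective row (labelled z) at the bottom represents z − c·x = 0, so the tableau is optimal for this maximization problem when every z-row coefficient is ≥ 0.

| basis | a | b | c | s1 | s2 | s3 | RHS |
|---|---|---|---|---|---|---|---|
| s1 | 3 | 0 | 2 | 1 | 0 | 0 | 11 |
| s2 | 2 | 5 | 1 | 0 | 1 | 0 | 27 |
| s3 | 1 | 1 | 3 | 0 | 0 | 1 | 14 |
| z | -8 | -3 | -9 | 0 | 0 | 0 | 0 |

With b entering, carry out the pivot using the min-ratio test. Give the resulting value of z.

Ratio test on column b — row 1: entry 0 ≤ 0; row 2: 27/5 = 27/5; row 3: 14/1 = 14. Minimum is 27/5 at row 2 (s2 leaves); pivot element 5.
Pivot on row 2; the z-row RHS becomes 0 − (-3)·(27/5) = 81/5.

81/5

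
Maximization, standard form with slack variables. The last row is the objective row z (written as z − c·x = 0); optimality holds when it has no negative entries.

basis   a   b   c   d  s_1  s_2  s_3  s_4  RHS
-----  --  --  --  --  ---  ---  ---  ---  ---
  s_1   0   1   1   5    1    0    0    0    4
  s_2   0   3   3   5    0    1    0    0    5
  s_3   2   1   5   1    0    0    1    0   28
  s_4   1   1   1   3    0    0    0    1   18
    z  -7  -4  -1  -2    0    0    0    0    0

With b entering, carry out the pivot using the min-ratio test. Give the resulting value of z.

20/3

Ratio test on column b — row 1: 4/1 = 4; row 2: 5/3 = 5/3; row 3: 28/1 = 28; row 4: 18/1 = 18. Minimum is 5/3 at row 2 (s_2 leaves); pivot element 3.
Pivot on row 2; the z-row RHS becomes 0 − (-4)·(5/3) = 20/3.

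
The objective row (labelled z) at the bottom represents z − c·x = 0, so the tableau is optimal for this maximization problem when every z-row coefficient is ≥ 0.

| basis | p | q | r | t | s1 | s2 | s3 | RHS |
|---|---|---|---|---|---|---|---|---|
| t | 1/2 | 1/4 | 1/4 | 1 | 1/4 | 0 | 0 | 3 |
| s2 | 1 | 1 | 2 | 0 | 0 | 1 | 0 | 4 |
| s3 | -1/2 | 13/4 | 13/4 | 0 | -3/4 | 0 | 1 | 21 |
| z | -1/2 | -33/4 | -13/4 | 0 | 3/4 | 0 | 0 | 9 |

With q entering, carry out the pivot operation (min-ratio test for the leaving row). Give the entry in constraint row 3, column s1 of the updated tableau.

Ratio test on column q — row 1: 3/(1/4) = 12; row 2: 4/1 = 4; row 3: 21/(13/4) = 84/13. Minimum is 4 at row 2 (s2 leaves); pivot element 1.
Divide row 2 by 1; eliminate column q from the other rows.
Row 3 update in column s1: -3/4 − (13/4)·0 = -3/4.

-3/4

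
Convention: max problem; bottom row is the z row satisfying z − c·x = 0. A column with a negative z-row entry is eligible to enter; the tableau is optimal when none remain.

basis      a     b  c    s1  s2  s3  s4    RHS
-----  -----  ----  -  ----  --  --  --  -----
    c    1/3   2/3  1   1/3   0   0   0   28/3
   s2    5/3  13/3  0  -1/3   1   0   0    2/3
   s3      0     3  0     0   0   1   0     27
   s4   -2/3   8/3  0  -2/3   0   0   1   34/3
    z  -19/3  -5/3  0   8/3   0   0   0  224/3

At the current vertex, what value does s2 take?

s2 is basic (row 2); its value is the RHS of that row, 2/3.

2/3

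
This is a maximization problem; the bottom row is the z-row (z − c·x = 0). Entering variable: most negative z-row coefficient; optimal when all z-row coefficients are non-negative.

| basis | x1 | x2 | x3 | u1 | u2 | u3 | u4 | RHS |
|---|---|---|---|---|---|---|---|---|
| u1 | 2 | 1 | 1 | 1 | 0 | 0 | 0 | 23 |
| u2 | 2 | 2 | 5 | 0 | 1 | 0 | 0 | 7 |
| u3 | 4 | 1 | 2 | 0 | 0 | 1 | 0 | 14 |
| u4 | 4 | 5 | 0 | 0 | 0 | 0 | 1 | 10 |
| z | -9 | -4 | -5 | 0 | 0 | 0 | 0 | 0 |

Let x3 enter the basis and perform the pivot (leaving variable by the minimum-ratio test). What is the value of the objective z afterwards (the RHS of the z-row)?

Ratio test on column x3 — row 1: 23/1 = 23; row 2: 7/5 = 7/5; row 3: 14/2 = 7; row 4: entry 0 ≤ 0. Minimum is 7/5 at row 2 (u2 leaves); pivot element 5.
Pivot on row 2; the z-row RHS becomes 0 − (-5)·(7/5) = 7.

7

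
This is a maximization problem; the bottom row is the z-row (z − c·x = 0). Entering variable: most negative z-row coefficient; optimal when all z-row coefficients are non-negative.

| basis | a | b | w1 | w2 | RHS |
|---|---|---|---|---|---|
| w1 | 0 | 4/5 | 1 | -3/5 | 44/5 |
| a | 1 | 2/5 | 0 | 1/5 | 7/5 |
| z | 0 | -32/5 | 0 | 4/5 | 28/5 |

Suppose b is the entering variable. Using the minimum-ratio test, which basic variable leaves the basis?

Column b entries and ratios — w1: (44/5)/(4/5) = 11; a: (7/5)/(2/5) = 7/2.
Smallest ratio is 7/2 in the row of a, so a leaves.

a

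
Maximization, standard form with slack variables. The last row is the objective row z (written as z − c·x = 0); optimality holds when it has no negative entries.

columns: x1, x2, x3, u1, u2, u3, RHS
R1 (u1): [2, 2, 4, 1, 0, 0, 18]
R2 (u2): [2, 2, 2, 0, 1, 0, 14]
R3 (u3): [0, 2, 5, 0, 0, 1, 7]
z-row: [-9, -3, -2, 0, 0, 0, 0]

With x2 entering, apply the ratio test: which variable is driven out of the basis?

u3

Column x2 entries and ratios — u1: 18/2 = 9; u2: 14/2 = 7; u3: 7/2 = 7/2.
Smallest ratio is 7/2 in the row of u3, so u3 leaves.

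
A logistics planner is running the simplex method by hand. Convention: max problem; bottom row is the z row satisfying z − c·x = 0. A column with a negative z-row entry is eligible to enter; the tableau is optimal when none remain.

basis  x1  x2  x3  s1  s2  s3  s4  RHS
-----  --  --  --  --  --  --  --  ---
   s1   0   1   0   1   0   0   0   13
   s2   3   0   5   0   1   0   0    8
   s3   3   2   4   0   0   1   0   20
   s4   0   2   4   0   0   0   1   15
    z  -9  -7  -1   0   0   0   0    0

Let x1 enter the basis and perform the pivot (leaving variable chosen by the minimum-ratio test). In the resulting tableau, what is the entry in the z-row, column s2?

3

Ratio test on column x1 — row 1: entry 0 ≤ 0; row 2: 8/3 = 8/3; row 3: 20/3 = 20/3; row 4: entry 0 ≤ 0. Minimum is 8/3 at row 2 (s2 leaves); pivot element 3.
Divide row 2 by 3; eliminate column x1 from the other rows.
z-row update in column s2: 0 − (-9)·(1/3) = 3.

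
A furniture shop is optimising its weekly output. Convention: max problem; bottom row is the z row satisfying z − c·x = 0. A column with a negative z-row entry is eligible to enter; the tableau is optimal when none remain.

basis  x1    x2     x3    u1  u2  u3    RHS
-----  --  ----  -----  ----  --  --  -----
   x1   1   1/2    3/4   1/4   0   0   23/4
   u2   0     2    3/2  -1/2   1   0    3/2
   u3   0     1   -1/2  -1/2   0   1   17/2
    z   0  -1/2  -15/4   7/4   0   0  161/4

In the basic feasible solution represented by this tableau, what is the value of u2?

u2 is basic (row 2); its value is the RHS of that row, 3/2.

3/2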